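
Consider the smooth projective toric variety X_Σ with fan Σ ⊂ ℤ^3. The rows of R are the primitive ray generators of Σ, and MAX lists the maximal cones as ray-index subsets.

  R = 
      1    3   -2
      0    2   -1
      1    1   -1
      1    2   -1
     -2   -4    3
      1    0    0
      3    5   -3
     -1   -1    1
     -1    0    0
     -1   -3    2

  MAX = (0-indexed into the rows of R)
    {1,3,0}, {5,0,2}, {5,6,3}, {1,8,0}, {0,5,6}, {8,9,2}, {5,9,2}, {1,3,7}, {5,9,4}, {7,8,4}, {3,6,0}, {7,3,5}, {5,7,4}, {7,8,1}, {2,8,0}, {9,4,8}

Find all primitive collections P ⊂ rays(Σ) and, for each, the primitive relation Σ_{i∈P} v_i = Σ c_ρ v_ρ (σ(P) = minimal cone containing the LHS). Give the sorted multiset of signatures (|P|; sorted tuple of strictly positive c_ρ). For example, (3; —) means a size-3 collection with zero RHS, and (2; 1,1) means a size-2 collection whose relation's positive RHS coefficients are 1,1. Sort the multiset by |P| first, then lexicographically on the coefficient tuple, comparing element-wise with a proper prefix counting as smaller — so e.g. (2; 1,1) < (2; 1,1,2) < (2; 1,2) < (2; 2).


Σ has 22 primitive collections:

  P = {0,9}:  v_{0} + v_{9} = 0  so sig = (2; —)
  P = {2,7}:  v_{2} + v_{7} = 0  so sig = (2; —)
  P = {5,8}:  v_{5} + v_{8} = 0  so sig = (2; —)
  P = {0,4}:  v_{0} + v_{4} = v_{7}  so sig = (2; 1)
  P = {0,7}:  v_{0} + v_{7} = v_{1}  so sig = (2; 1)
  P = {1,2}:  v_{1} + v_{2} = v_{0}  so sig = (2; 1)
  P = {1,5}:  v_{1} + v_{5} = v_{3}  so sig = (2; 1)
  P = {1,9}:  v_{1} + v_{9} = v_{7}  so sig = (2; 1)
  P = {2,4}:  v_{2} + v_{4} = v_{9}  so sig = (2; 1)
  P = {3,8}:  v_{3} + v_{8} = v_{1}  so sig = (2; 1)
  P = {7,9}:  v_{7} + v_{9} = v_{4}  so sig = (2; 1)
  P = {2,3}:  v_{2} + v_{3} = v_{0} + v_{5}  so sig = (2; 1,1)
  P = {3,9}:  v_{3} + v_{9} = v_{5} + v_{7}  so sig = (2; 1,1)
  P = {6,8}:  v_{6} + v_{8} = v_{0} + v_{3}  so sig = (2; 1,1)
  P = {6,9}:  v_{6} + v_{9} = v_{3} + v_{5}  so sig = (2; 1,1)
  P = {4,6}:  v_{4} + v_{6} = v_{3} + v_{5} + v_{7}  so sig = (2; 1,1,1)
  P = {1,6}:  v_{1} + v_{6} = v_{0} + 2·v_{3}  so sig = (2; 1,2)
  P = {3,4}:  v_{3} + v_{4} = v_{5} + 2·v_{7}  so sig = (2; 1,2)
  P = {1,4}:  v_{1} + v_{4} = 2·v_{7}  so sig = (2; 2)
  P = {6,7}:  v_{6} + v_{7} = 2·v_{3}  so sig = (2; 2)
  P = {2,6}:  v_{2} + v_{6} = 2·v_{0} + 2·v_{5}  so sig = (2; 2,2)
  P = {0,3,5}:  v_{0} + v_{3} + v_{5} = v_{6}  so sig = (3; 1)

Signatures (|P|; sorted positive RHS coefficients), sorted:
    (2; —)
    (2; —)
    (2; —)
    (2; 1)
    (2; 1)
    (2; 1)
    (2; 1)
    (2; 1)
    (2; 1)
    (2; 1)
    (2; 1)
    (2; 1,1)
    (2; 1,1)
    (2; 1,1)
    (2; 1,1)
    (2; 1,1,1)
    (2; 1,2)
    (2; 1,2)
    (2; 2)
    (2; 2)
    (2; 2,2)
    (3; 1)


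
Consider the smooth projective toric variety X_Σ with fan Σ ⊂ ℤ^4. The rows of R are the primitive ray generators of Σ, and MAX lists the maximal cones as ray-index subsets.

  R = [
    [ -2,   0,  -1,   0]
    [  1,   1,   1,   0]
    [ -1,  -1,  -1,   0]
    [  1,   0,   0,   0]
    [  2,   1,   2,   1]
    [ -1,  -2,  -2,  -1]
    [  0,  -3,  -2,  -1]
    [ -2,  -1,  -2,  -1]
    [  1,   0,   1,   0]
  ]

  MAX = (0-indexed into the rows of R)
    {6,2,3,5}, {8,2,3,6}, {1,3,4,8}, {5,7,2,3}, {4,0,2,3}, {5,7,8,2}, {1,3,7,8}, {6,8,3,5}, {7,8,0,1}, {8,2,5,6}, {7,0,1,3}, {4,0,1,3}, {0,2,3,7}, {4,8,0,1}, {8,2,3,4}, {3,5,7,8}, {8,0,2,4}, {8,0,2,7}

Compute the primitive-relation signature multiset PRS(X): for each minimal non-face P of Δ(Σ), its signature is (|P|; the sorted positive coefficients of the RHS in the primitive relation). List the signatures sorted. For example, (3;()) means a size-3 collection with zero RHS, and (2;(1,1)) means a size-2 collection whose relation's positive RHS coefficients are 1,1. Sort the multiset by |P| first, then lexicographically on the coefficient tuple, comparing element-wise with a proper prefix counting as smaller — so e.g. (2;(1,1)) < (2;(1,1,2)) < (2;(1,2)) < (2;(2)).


12 collections generate NE(X_Σ); each relation:

  P = {1,2}:  v_{1} + v_{2} = 0 — sig = (2;())
  P = {4,7}:  v_{4} + v_{7} = 0 — sig = (2;())
  P = {0,5}:  v_{0} + v_{5} = v_{2} + v_{7} — sig = (2;(1,1))
  P = {0,6}:  v_{0} + v_{6} = v_{2} + v_{5} — sig = (2;(1,1))
  P = {1,5}:  v_{1} + v_{5} = v_{3} + v_{7} + v_{8} — sig = (2;(1,1,1))
  P = {1,6}:  v_{1} + v_{6} = v_{3} + v_{5} + v_{8} — sig = (2;(1,1,1))
  P = {4,5}:  v_{4} + v_{5} = v_{2} + v_{3} + v_{8} — sig = (2;(1,1,1))
  P = {6,7}:  v_{6} + v_{7} = 2·v_{5} — sig = (2;(2))
  P = {4,6}:  v_{4} + v_{6} = 2·v_{2} + 2·v_{3} + 2·v_{8} — sig = (2;(2,2,2))
  P = {0,3,8}:  v_{0} + v_{3} + v_{8} = 0 — sig = (3;())
  P = {2,3,5,8}:  v_{2} + v_{3} + v_{5} + v_{8} = v_{6} — sig = (4;(1))
  P = {2,3,7,8}:  v_{2} + v_{3} + v_{7} + v_{8} = v_{5} — sig = (4;(1))

so the primitive-relation signature multiset is
    (2;())
    (2;())
    (2;(1,1))
    (2;(1,1))
    (2;(1,1,1))
    (2;(1,1,1))
    (2;(1,1,1))
    (2;(2))
    (2;(2,2,2))
    (3;())
    (4;(1))
    (4;(1))


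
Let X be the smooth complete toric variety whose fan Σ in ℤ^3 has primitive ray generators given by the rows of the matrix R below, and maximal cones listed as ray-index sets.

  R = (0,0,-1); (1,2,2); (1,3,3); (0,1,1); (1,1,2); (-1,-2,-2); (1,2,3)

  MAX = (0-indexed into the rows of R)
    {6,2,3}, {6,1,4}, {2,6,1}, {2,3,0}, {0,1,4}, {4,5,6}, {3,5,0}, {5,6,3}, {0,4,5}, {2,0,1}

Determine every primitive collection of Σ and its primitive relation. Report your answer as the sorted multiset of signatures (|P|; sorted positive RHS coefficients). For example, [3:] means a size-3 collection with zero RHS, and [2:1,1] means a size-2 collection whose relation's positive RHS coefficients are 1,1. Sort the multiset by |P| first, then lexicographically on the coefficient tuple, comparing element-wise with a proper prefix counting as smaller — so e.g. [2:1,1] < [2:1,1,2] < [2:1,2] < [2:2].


|primitive collections| = 6. Relations:

  {1,5}:  v_{1} + v_{5} = 0  ⟹  sig = [2:]
  {0,6}:  v_{0} + v_{6} = v_{1}  ⟹  sig = [2:1]
  {1,3}:  v_{1} + v_{3} = v_{2}  ⟹  sig = [2:1]
  {2,5}:  v_{2} + v_{5} = v_{3}  ⟹  sig = [2:1]
  {3,4}:  v_{3} + v_{4} = v_{6}  ⟹  sig = [2:1]
  {2,4}:  v_{2} + v_{4} = v_{1} + v_{6}  ⟹  sig = [2:1,1]

Sorted signature multiset PRS(X):
[[2:], [2:1], [2:1], [2:1], [2:1], [2:1,1]]


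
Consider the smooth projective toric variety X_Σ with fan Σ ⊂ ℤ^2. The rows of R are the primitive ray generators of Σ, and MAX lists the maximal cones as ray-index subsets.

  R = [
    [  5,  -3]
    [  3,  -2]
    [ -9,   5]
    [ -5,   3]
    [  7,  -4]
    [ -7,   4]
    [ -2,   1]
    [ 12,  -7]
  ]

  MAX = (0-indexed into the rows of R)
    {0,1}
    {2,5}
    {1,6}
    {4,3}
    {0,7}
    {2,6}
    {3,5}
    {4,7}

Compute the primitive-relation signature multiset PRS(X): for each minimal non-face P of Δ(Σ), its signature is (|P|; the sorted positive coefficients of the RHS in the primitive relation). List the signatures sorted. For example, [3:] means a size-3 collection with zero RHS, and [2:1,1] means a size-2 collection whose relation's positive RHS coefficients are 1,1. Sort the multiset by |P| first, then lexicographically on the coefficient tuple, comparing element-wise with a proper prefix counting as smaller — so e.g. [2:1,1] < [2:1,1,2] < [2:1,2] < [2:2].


20 minimal non-faces of Δ(Σ) (on 8 rays):

  • {0,3}:  v_{0} + v_{3} = 0  ⇒ sig = [2:]
  • {4,5}:  v_{4} + v_{5} = 0  ⇒ sig = [2:]
  • {0,4}:  v_{0} + v_{4} = v_{7}  ⇒ sig = [2:1]
  • {0,5}:  v_{0} + v_{5} = v_{6}  ⇒ sig = [2:1]
  • {0,6}:  v_{0} + v_{6} = v_{1}  ⇒ sig = [2:1]
  • {1,3}:  v_{1} + v_{3} = v_{6}  ⇒ sig = [2:1]
  • {2,4}:  v_{2} + v_{4} = v_{6}  ⇒ sig = [2:1]
  • {2,7}:  v_{2} + v_{7} = v_{1}  ⇒ sig = [2:1]
  • {3,6}:  v_{3} + v_{6} = v_{5}  ⇒ sig = [2:1]
  • {3,7}:  v_{3} + v_{7} = v_{4}  ⇒ sig = [2:1]
  • {4,6}:  v_{4} + v_{6} = v_{0}  ⇒ sig = [2:1]
  • {5,6}:  v_{5} + v_{6} = v_{2}  ⇒ sig = [2:1]
  • {5,7}:  v_{5} + v_{7} = v_{0}  ⇒ sig = [2:1]
  • {0,2}:  v_{0} + v_{2} = 2·v_{6}  ⇒ sig = [2:2]
  • {1,4}:  v_{1} + v_{4} = 2·v_{0}  ⇒ sig = [2:2]
  • {1,5}:  v_{1} + v_{5} = 2·v_{6}  ⇒ sig = [2:2]
  • {2,3}:  v_{2} + v_{3} = 2·v_{5}  ⇒ sig = [2:2]
  • {6,7}:  v_{6} + v_{7} = 2·v_{0}  ⇒ sig = [2:2]
  • {1,2}:  v_{1} + v_{2} = 3·v_{6}  ⇒ sig = [2:3]
  • {1,7}:  v_{1} + v_{7} = 3·v_{0}  ⇒ sig = [2:3]

Signatures (|P|; sorted positive RHS coefficients), sorted:
[[2:], [2:], [2:1], [2:1], [2:1], [2:1], [2:1], [2:1], [2:1], [2:1], [2:1], [2:1], [2:1], [2:2], [2:2], [2:2], [2:2], [2:2], [2:3], [2:3]]


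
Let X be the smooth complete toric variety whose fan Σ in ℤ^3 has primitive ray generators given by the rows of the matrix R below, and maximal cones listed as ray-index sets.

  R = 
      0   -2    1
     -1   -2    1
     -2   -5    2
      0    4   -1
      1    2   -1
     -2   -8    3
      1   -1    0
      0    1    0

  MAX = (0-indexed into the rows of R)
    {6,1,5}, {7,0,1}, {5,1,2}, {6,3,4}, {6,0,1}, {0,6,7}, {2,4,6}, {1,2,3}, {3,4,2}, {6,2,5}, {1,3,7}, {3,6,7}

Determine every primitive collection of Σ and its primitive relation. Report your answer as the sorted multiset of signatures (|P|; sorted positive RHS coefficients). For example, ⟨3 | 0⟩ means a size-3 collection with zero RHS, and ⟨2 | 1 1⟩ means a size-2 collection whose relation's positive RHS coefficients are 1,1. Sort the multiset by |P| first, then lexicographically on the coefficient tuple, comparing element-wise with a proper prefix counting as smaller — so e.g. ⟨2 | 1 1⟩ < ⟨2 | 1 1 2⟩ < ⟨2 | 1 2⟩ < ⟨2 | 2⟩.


Δ(Σ) — 8 vertices, 14 min non-faces:

  P = {1,4}:  v_{1} + v_{4} = 0 — sig = ⟨2 | 0⟩
  P = {0,4}:  v_{0} + v_{4} = v_{6} + v_{7} — sig = ⟨2 | 1 1⟩
  P = {4,5}:  v_{4} + v_{5} = v_{2} + v_{6} — sig = ⟨2 | 1 1⟩
  P = {4,7}:  v_{4} + v_{7} = v_{3} + v_{6} — sig = ⟨2 | 1 1⟩
  P = {0,2}:  v_{0} + v_{2} = 3·v_{1} + v_{6} — sig = ⟨2 | 1 3⟩
  P = {5,7}:  v_{5} + v_{7} = 3·v_{1} + v_{6} — sig = ⟨2 | 1 3⟩
  P = {0,3}:  v_{0} + v_{3} = 2·v_{7} — sig = ⟨2 | 2⟩
  P = {2,7}:  v_{2} + v_{7} = 2·v_{1} — sig = ⟨2 | 2⟩
  P = {3,5}:  v_{3} + v_{5} = 2·v_{1} — sig = ⟨2 | 2⟩
  P = {0,5}:  v_{0} + v_{5} = 4·v_{1} + 2·v_{6} — sig = ⟨2 | 2 4⟩
  P = {1,2,6}:  v_{1} + v_{2} + v_{6} = v_{5} — sig = ⟨3 | 1⟩
  P = {1,3,6}:  v_{1} + v_{3} + v_{6} = v_{7} — sig = ⟨3 | 1⟩
  P = {1,6,7}:  v_{1} + v_{6} + v_{7} = v_{0} — sig = ⟨3 | 1⟩
  P = {2,3,6}:  v_{2} + v_{3} + v_{6} = v_{1} — sig = ⟨3 | 1⟩

so the primitive-relation signature multiset is
    |P|=2: 10 collections, coeffs (), (1,1), (1,1), (1,1), (1,3), (1,3), (2), (2), (2), (2,4)
    |P|=3: 4 collections, coeffs (1), (1), (1), (1)


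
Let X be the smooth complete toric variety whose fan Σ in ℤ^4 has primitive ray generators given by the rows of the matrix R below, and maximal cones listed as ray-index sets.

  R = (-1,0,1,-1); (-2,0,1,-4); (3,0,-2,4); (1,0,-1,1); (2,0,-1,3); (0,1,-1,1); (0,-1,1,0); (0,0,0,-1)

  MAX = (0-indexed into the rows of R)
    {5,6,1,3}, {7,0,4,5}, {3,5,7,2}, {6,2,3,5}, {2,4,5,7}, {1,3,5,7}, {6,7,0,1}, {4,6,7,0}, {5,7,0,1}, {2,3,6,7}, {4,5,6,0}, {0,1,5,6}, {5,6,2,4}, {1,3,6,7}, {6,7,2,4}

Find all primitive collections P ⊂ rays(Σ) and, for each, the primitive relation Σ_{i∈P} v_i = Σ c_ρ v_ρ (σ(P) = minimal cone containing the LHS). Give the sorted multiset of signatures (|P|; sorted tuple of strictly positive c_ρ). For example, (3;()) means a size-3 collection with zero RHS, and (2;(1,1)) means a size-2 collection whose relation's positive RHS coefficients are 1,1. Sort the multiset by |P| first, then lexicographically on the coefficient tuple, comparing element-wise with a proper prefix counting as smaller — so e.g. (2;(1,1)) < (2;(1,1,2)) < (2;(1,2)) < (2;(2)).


6 minimal non-faces of Δ(Σ) (on 8 rays):

  • {0,3}:  v_{0} + v_{3} = 0  ⟹  sig = (2;())
  • {0,2}:  v_{0} + v_{2} = v_{4}  ⟹  sig = (2;(1))
  • {1,4}:  v_{1} + v_{4} = v_{7}  ⟹  sig = (2;(1))
  • {3,4}:  v_{3} + v_{4} = v_{2}  ⟹  sig = (2;(1))
  • {1,2}:  v_{1} + v_{2} = v_{3} + v_{7}  ⟹  sig = (2;(1,1))
  • {5,6,7}:  v_{5} + v_{6} + v_{7} = 0  ⟹  sig = (3;())

so the primitive-relation signature multiset is
    (2;())
    (2;(1))
    (2;(1))
    (2;(1))
    (2;(1,1))
    (3;())


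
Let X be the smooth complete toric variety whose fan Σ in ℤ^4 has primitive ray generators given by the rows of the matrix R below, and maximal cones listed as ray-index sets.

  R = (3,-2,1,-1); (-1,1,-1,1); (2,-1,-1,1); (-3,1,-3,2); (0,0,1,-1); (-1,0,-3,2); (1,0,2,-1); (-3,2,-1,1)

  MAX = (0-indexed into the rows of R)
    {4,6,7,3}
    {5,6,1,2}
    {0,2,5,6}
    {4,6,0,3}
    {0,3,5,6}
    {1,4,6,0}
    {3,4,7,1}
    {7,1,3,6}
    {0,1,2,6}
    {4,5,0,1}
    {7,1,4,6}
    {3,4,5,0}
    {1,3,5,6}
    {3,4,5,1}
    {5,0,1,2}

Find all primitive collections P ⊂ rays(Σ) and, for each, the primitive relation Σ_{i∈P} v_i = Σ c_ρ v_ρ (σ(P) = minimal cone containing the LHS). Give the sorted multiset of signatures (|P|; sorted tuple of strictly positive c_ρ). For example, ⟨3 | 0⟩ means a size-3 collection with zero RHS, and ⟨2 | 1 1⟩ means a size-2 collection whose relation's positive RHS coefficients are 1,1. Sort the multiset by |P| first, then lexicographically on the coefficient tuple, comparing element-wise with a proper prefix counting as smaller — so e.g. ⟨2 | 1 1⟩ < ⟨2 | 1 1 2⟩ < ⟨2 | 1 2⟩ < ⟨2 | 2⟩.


9 minimal non-faces of Δ(Σ) (on 8 rays):

  • {0,7}:  v_{0} + v_{7} = 0  ⟹  sig = ⟨2 | 0⟩
  • {2,4}:  v_{2} + v_{4} = v_{0} + v_{1}  ⟹  sig = ⟨2 | 1 1⟩
  • {5,7}:  v_{5} + v_{7} = v_{1} + v_{3}  ⟹  sig = ⟨2 | 1 1⟩
  • {2,7}:  v_{2} + v_{7} = v_{1} + v_{5} + v_{6}  ⟹  sig = ⟨2 | 1 1 1⟩
  • {2,3}:  v_{2} + v_{3} = 2·v_{5} + v_{6}  ⟹  sig = ⟨2 | 1 2⟩
  • {4,5,6}:  v_{4} + v_{5} + v_{6} = 0  ⟹  sig = ⟨3 | 0⟩
  • {0,1,3}:  v_{0} + v_{1} + v_{3} = v_{5}  ⟹  sig = ⟨3 | 1⟩
  • {0,1,5,6}:  v_{0} + v_{1} + v_{5} + v_{6} = v_{2}  ⟹  sig = ⟨4 | 1⟩
  • {1,3,4,6}:  v_{1} + v_{3} + v_{4} + v_{6} = v_{7}  ⟹  sig = ⟨4 | 1⟩

Hence PRS(X_Σ) =
    |P|=2: 5 collections, coeffs (), (1,1), (1,1), (1,1,1), (1,2)
    |P|=3: 2 collections, coeffs (), (1)
    |P|=4: 2 collections, coeffs (1), (1)


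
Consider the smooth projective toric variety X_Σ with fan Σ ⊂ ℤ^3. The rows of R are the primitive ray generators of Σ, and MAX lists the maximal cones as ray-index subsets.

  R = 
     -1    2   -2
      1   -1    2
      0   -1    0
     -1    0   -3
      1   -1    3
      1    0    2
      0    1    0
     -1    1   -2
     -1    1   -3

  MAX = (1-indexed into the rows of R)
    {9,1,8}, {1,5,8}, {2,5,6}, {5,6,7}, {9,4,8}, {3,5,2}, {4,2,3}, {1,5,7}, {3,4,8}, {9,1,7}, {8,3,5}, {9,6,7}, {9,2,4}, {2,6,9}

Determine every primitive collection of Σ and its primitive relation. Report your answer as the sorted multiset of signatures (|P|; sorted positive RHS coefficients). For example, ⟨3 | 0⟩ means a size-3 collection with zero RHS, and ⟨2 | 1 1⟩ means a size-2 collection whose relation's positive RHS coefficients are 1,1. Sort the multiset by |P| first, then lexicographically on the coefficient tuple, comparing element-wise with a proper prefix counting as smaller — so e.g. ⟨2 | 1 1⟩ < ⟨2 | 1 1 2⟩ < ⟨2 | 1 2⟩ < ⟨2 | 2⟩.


|primitive collections| = 15. Relations:

  P = {2,8}:  v_{2} + v_{8} = 0  ⇒ sig = ⟨2 | 0⟩
  P = {3,7}:  v_{3} + v_{7} = 0  ⇒ sig = ⟨2 | 0⟩
  P = {5,9}:  v_{5} + v_{9} = 0  ⇒ sig = ⟨2 | 0⟩
  P = {1,2}:  v_{1} + v_{2} = v_{7}  ⇒ sig = ⟨2 | 1⟩
  P = {1,3}:  v_{1} + v_{3} = v_{8}  ⇒ sig = ⟨2 | 1⟩
  P = {2,7}:  v_{2} + v_{7} = v_{6}  ⇒ sig = ⟨2 | 1⟩
  P = {3,6}:  v_{3} + v_{6} = v_{2}  ⇒ sig = ⟨2 | 1⟩
  P = {3,9}:  v_{3} + v_{9} = v_{4}  ⇒ sig = ⟨2 | 1⟩
  P = {4,5}:  v_{4} + v_{5} = v_{3}  ⇒ sig = ⟨2 | 1⟩
  P = {4,7}:  v_{4} + v_{7} = v_{9}  ⇒ sig = ⟨2 | 1⟩
  P = {6,8}:  v_{6} + v_{8} = v_{7}  ⇒ sig = ⟨2 | 1⟩
  P = {7,8}:  v_{7} + v_{8} = v_{1}  ⇒ sig = ⟨2 | 1⟩
  P = {1,4}:  v_{1} + v_{4} = v_{8} + v_{9}  ⇒ sig = ⟨2 | 1 1⟩
  P = {4,6}:  v_{4} + v_{6} = v_{2} + v_{9}  ⇒ sig = ⟨2 | 1 1⟩
  P = {1,6}:  v_{1} + v_{6} = 2·v_{7}  ⇒ sig = ⟨2 | 2⟩

so the primitive-relation signature multiset is
    ⟨2 | 0⟩
    ⟨2 | 0⟩
    ⟨2 | 0⟩
    ⟨2 | 1⟩
    ⟨2 | 1⟩
    ⟨2 | 1⟩
    ⟨2 | 1⟩
    ⟨2 | 1⟩
    ⟨2 | 1⟩
    ⟨2 | 1⟩
    ⟨2 | 1⟩
    ⟨2 | 1⟩
    ⟨2 | 1 1⟩
    ⟨2 | 1 1⟩
    ⟨2 | 2⟩


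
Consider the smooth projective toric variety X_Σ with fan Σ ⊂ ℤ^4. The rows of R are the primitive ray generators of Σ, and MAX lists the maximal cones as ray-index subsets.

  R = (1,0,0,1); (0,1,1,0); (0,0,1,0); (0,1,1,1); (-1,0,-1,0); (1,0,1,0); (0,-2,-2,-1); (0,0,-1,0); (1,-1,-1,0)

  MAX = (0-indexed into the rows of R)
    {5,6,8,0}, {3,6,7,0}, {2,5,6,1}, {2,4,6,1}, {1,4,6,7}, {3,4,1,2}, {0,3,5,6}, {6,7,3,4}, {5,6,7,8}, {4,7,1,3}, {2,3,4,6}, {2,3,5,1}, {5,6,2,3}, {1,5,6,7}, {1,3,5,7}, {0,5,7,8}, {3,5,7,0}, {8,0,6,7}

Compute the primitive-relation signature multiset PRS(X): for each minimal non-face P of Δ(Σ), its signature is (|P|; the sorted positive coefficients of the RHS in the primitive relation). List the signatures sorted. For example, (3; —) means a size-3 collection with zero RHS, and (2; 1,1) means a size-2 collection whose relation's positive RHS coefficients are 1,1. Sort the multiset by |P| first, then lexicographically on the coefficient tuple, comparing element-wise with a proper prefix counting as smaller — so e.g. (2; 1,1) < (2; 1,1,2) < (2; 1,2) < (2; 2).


Minimal non-faces — 12 found among 9 rays, 18 max cones:

  P = {2,7}:  v_{2} + v_{7} = 0  ⇒ sig = (2; —)
  P = {4,5}:  v_{4} + v_{5} = 0  ⇒ sig = (2; —)
  P = {3,8}:  v_{3} + v_{8} = v_{0}  ⇒ sig = (2; 1)
  P = {1,8}:  v_{1} + v_{8} = v_{5} + v_{7}  ⇒ sig = (2; 1,1)
  P = {0,1}:  v_{0} + v_{1} = v_{3} + v_{5} + v_{7}  ⇒ sig = (2; 1,1,1)
  P = {2,8}:  v_{2} + v_{8} = v_{3} + v_{5} + v_{6}  ⇒ sig = (2; 1,1,1)
  P = {4,8}:  v_{4} + v_{8} = v_{3} + v_{6} + v_{7}  ⇒ sig = (2; 1,1,1)
  P = {0,2}:  v_{0} + v_{2} = 2·v_{3} + v_{5} + v_{6}  ⇒ sig = (2; 1,1,2)
  P = {0,4}:  v_{0} + v_{4} = 2·v_{3} + v_{6} + v_{7}  ⇒ sig = (2; 1,1,2)
  P = {1,3,6}:  v_{1} + v_{3} + v_{6} = 0  ⇒ sig = (3; —)
  P = {3,5,6,7}:  v_{3} + v_{5} + v_{6} + v_{7} = v_{8}  ⇒ sig = (4; 1)
  P = {0,5,6,7}:  v_{0} + v_{5} + v_{6} + v_{7} = 2·v_{8}  ⇒ sig = (4; 2)

Signatures (|P|; sorted positive RHS coefficients), sorted:
    |P|=2: 9 collections, coeffs (), (), (1), (1,1), (1,1,1), (1,1,1), (1,1,1), (1,1,2), (1,1,2)
    |P|=3: 1 collection, coeffs ()
    |P|=4: 2 collections, coeffs (1), (2)


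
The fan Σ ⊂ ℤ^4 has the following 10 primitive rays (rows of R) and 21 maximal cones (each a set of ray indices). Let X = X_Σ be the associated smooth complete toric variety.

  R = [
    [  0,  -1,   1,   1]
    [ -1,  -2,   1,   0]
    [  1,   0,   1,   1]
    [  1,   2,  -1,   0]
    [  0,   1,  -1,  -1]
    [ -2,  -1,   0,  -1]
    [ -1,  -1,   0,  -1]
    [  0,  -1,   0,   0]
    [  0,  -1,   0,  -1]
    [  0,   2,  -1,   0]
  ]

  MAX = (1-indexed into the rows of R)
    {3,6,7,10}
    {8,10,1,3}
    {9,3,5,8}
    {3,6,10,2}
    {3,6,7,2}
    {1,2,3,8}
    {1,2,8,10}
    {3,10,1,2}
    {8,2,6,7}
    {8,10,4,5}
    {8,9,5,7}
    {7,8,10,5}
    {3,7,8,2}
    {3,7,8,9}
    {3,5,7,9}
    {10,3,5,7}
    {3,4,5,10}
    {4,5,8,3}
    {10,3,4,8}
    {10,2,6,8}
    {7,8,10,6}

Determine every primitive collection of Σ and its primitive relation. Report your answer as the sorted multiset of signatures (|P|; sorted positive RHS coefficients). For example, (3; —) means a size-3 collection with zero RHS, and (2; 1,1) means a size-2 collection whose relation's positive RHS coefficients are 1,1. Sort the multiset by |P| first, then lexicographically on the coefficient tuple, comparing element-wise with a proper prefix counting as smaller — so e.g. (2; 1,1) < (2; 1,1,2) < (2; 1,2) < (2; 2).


Δ(Σ) — 10 vertices, 20 min non-faces:

  • {1,5}:  v_{1} + v_{5} = 0 ; sig = (2; —)
  • {2,4}:  v_{2} + v_{4} = 0 ; sig = (2; —)
  • {1,7}:  v_{1} + v_{7} = v_{2} ; sig = (2; 1)
  • {2,5}:  v_{2} + v_{5} = v_{7} ; sig = (2; 1)
  • {4,7}:  v_{4} + v_{7} = v_{5} ; sig = (2; 1)
  • {9,10}:  v_{9} + v_{10} = v_{5} ; sig = (2; 1)
  • {4,6}:  v_{4} + v_{6} = v_{7} + v_{10} ; sig = (2; 1,1)
  • {1,4}:  v_{1} + v_{4} = v_{3} + v_{8} + v_{10} ; sig = (2; 1,1,1)
  • {1,9}:  v_{1} + v_{9} = v_{3} + v_{7} + v_{8} ; sig = (2; 1,1,1)
  • {2,9}:  v_{2} + v_{9} = v_{3} + 2·v_{7} + v_{8} ; sig = (2; 1,1,2)
  • {4,9}:  v_{4} + v_{9} = v_{3} + 2·v_{5} + v_{8} ; sig = (2; 1,1,2)
  • {1,6}:  v_{1} + v_{6} = 2·v_{2} + v_{10} ; sig = (2; 1,2)
  • {5,6}:  v_{5} + v_{6} = 2·v_{7} + v_{10} ; sig = (2; 1,2)
  • {6,9}:  v_{6} + v_{9} = 2·v_{7} ; sig = (2; 2)
  • {2,7,10}:  v_{2} + v_{7} + v_{10} = v_{6} ; sig = (3; 1)
  • {3,6,8}:  v_{3} + v_{6} + v_{8} = v_{2} ; sig = (3; 1)
  • {3,7,8,10}:  v_{3} + v_{7} + v_{8} + v_{10} = 0 ; sig = (4; —)
  • {2,3,8,10}:  v_{2} + v_{3} + v_{8} + v_{10} = v_{1} ; sig = (4; 1)
  • {3,5,7,8}:  v_{3} + v_{5} + v_{7} + v_{8} = v_{9} ; sig = (4; 1)
  • {3,5,8,10}:  v_{3} + v_{5} + v_{8} + v_{10} = v_{4} ; sig = (4; 1)

so the primitive-relation signature multiset is
    |P|=2: 14 collections, coeffs (), (), (1), (1), (1), (1), (1,1), (1,1,1), (1,1,1), (1,1,2), (1,1,2), (1,2), (1,2), (2)
    |P|=3: 2 collections, coeffs (1), (1)
    |P|=4: 4 collections, coeffs (), (1), (1), (1)


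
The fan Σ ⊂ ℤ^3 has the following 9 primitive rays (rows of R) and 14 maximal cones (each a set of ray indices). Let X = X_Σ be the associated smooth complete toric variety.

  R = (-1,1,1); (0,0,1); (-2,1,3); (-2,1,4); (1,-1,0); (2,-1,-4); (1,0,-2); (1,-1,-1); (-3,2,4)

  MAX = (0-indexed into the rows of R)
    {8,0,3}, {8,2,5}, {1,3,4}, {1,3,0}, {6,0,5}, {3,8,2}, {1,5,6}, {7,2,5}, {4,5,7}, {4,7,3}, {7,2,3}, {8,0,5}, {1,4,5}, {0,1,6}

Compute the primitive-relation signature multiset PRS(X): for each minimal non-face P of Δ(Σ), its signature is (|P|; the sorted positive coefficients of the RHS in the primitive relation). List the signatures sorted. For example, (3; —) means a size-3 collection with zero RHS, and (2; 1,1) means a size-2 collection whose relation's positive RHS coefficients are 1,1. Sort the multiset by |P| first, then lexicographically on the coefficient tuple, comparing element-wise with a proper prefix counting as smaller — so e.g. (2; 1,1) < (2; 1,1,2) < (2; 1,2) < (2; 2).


Σ has 16 primitive collections:

  • {0,7}:  v_{0} + v_{7} = 0  →  sig = (2; —)
  • {3,5}:  v_{3} + v_{5} = 0  →  sig = (2; —)
  • {0,2}:  v_{0} + v_{2} = v_{8}  →  sig = (2; 1)
  • {0,4}:  v_{0} + v_{4} = v_{1}  →  sig = (2; 1)
  • {1,2}:  v_{1} + v_{2} = v_{3}  →  sig = (2; 1)
  • {1,7}:  v_{1} + v_{7} = v_{4}  →  sig = (2; 1)
  • {2,6}:  v_{2} + v_{6} = v_{0}  →  sig = (2; 1)
  • {4,8}:  v_{4} + v_{8} = v_{3}  →  sig = (2; 1)
  • {7,8}:  v_{7} + v_{8} = v_{2}  →  sig = (2; 1)
  • {1,8}:  v_{1} + v_{8} = v_{0} + v_{3}  →  sig = (2; 1,1)
  • {2,4}:  v_{2} + v_{4} = v_{3} + v_{7}  →  sig = (2; 1,1)
  • {3,6}:  v_{3} + v_{6} = v_{0} + v_{1}  →  sig = (2; 1,1)
  • {6,7}:  v_{6} + v_{7} = v_{1} + v_{5}  →  sig = (2; 1,1)
  • {4,6}:  v_{4} + v_{6} = 2·v_{1} + v_{5}  →  sig = (2; 1,2)
  • {6,8}:  v_{6} + v_{8} = 2·v_{0}  →  sig = (2; 2)
  • {0,1,5}:  v_{0} + v_{1} + v_{5} = v_{6}  →  sig = (3; 1)

so the primitive-relation signature multiset is
{ (2; —) ×2,  (2; 1) ×7,  (2; 1,1) ×4,  (2; 1,2),  (2; 2),  (3; 1) }


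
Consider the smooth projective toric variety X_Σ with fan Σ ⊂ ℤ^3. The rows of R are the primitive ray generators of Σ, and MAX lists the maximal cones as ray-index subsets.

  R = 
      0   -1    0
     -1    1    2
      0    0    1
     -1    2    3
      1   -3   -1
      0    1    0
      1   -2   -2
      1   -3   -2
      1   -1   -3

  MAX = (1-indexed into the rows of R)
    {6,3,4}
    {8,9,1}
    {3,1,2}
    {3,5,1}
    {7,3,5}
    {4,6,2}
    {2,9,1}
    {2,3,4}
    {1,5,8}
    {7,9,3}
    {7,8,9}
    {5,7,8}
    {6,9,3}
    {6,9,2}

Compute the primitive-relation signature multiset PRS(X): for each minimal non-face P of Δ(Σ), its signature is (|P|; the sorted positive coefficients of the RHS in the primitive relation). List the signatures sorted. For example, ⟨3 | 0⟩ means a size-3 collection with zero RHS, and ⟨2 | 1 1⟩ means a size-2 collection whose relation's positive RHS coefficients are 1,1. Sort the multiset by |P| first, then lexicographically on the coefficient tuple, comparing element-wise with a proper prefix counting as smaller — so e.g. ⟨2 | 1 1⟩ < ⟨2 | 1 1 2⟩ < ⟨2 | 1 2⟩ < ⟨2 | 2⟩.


The 18 primitive collections of Σ (r=9, n=3):

  • {1,6}:  v_{1} + v_{6} = 0  ⇒ sig = ⟨2 | 0⟩
  • {1,7}:  v_{1} + v_{7} = v_{8}  ⇒ sig = ⟨2 | 1⟩
  • {2,7}:  v_{2} + v_{7} = v_{1}  ⇒ sig = ⟨2 | 1⟩
  • {3,8}:  v_{3} + v_{8} = v_{5}  ⇒ sig = ⟨2 | 1⟩
  • {4,7}:  v_{4} + v_{7} = v_{3}  ⇒ sig = ⟨2 | 1⟩
  • {4,9}:  v_{4} + v_{9} = v_{6}  ⇒ sig = ⟨2 | 1⟩
  • {6,8}:  v_{6} + v_{8} = v_{7}  ⇒ sig = ⟨2 | 1⟩
  • {1,4}:  v_{1} + v_{4} = v_{2} + v_{3}  ⇒ sig = ⟨2 | 1 1⟩
  • {4,8}:  v_{4} + v_{8} = v_{1} + v_{3}  ⇒ sig = ⟨2 | 1 1⟩
  • {5,6}:  v_{5} + v_{6} = v_{3} + v_{7}  ⇒ sig = ⟨2 | 1 1⟩
  • {6,7}:  v_{6} + v_{7} = v_{3} + v_{9}  ⇒ sig = ⟨2 | 1 1⟩
  • {2,5}:  v_{2} + v_{5} = 2·v_{1} + v_{3}  ⇒ sig = ⟨2 | 1 2⟩
  • {4,5}:  v_{4} + v_{5} = v_{1} + 2·v_{3}  ⇒ sig = ⟨2 | 1 2⟩
  • {2,8}:  v_{2} + v_{8} = 2·v_{1}  ⇒ sig = ⟨2 | 2⟩
  • {5,9}:  v_{5} + v_{9} = 2·v_{7}  ⇒ sig = ⟨2 | 2⟩
  • {2,3,9}:  v_{2} + v_{3} + v_{9} = 0  ⇒ sig = ⟨3 | 0⟩
  • {1,3,9}:  v_{1} + v_{3} + v_{9} = v_{7}  ⇒ sig = ⟨3 | 1⟩
  • {2,3,6}:  v_{2} + v_{3} + v_{6} = v_{4}  ⇒ sig = ⟨3 | 1⟩

Sorted signature multiset PRS(X):
    ⟨2 | 0⟩
    ⟨2 | 1⟩
    ⟨2 | 1⟩
    ⟨2 | 1⟩
    ⟨2 | 1⟩
    ⟨2 | 1⟩
    ⟨2 | 1⟩
    ⟨2 | 1 1⟩
    ⟨2 | 1 1⟩
    ⟨2 | 1 1⟩
    ⟨2 | 1 1⟩
    ⟨2 | 1 2⟩
    ⟨2 | 1 2⟩
    ⟨2 | 2⟩
    ⟨2 | 2⟩
    ⟨3 | 0⟩
    ⟨3 | 1⟩
    ⟨3 | 1⟩


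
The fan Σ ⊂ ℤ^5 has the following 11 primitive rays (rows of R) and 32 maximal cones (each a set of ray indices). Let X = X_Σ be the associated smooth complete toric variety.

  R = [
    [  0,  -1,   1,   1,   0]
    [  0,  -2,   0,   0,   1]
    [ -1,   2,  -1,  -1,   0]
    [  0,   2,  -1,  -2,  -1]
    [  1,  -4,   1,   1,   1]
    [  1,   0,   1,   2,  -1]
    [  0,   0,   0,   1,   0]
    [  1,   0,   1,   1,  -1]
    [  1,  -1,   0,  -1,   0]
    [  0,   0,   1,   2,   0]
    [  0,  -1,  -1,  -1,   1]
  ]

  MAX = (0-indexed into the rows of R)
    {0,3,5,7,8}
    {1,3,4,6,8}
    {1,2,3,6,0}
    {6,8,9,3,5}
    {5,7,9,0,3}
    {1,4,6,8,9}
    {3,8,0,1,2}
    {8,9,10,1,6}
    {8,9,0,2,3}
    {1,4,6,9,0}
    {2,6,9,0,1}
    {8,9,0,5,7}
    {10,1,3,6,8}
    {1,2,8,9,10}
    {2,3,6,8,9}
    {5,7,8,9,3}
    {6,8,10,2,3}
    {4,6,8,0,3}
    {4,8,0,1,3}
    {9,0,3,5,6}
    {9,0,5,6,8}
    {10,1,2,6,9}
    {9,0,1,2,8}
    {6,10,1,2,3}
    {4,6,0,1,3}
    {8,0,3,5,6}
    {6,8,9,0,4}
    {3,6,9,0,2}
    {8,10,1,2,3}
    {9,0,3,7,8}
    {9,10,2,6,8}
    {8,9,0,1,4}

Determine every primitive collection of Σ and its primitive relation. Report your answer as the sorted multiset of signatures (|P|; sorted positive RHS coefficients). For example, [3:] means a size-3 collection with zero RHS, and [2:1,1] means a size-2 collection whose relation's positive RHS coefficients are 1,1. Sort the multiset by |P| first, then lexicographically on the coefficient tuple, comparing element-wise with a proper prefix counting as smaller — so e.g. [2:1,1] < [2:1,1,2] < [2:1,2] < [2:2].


Minimal non-faces — 20 found among 11 rays, 32 max cones:

  P = {0,10}:  v_{0} + v_{10} = v_{1}  so sig = [2:1]
  P = {2,4}:  v_{2} + v_{4} = v_{1}  so sig = [2:1]
  P = {6,7}:  v_{6} + v_{7} = v_{5}  so sig = [2:1]
  P = {2,7}:  v_{2} + v_{7} = v_{3} + v_{9}  so sig = [2:1,1]
  P = {7,10}:  v_{7} + v_{10} = v_{6} + v_{8}  so sig = [2:1,1]
  P = {1,7}:  v_{1} + v_{7} = v_{0} + v_{6} + v_{8}  so sig = [2:1,1,1]
  P = {2,5}:  v_{2} + v_{5} = v_{3} + v_{6} + v_{9}  so sig = [2:1,1,1]
  P = {1,5}:  v_{1} + v_{5} = v_{0} + 2·v_{6} + v_{8}  so sig = [2:1,1,2]
  P = {4,10}:  v_{4} + v_{10} = 2·v_{1} + v_{6} + v_{8}  so sig = [2:1,1,2]
  P = {5,10}:  v_{5} + v_{10} = 2·v_{6} + v_{8}  so sig = [2:1,2]
  P = {4,7}:  v_{4} + v_{7} = 2·v_{0} + 2·v_{6} + 2·v_{8}  so sig = [2:2,2,2]
  P = {4,5}:  v_{4} + v_{5} = 2·v_{0} + 3·v_{6} + 2·v_{8}  so sig = [2:2,2,3]
  P = {1,3,9}:  v_{1} + v_{3} + v_{9} = 0  so sig = [3:]
  P = {3,4,9}:  v_{3} + v_{4} + v_{9} = v_{0} + v_{6} + v_{8}  so sig = [3:1,1,1]
  P = {3,9,10}:  v_{3} + v_{9} + v_{10} = v_{2} + v_{6} + v_{8}  so sig = [3:1,1,1]
  P = {0,2,6,8}:  v_{0} + v_{2} + v_{6} + v_{8} = 0  so sig = [4:]
  P = {0,1,6,8}:  v_{0} + v_{1} + v_{6} + v_{8} = v_{4}  so sig = [4:1]
  P = {1,2,6,8}:  v_{1} + v_{2} + v_{6} + v_{8} = v_{10}  so sig = [4:1]
  P = {0,3,6,8,9}:  v_{0} + v_{3} + v_{6} + v_{8} + v_{9} = v_{7}  so sig = [5:1]
  P = {0,3,5,8,9}:  v_{0} + v_{3} + v_{5} + v_{8} + v_{9} = 2·v_{7}  so sig = [5:2]

Sorted signature multiset PRS(X):
{ [2:1] ×3,  [2:1,1] ×2,  [2:1,1,1] ×2,  [2:1,1,2] ×2,  [2:1,2],  [2:2,2,2],  [2:2,2,3],  [3:],  [3:1,1,1] ×2,  [4:],  [4:1] ×2,  [5:1],  [5:2] }


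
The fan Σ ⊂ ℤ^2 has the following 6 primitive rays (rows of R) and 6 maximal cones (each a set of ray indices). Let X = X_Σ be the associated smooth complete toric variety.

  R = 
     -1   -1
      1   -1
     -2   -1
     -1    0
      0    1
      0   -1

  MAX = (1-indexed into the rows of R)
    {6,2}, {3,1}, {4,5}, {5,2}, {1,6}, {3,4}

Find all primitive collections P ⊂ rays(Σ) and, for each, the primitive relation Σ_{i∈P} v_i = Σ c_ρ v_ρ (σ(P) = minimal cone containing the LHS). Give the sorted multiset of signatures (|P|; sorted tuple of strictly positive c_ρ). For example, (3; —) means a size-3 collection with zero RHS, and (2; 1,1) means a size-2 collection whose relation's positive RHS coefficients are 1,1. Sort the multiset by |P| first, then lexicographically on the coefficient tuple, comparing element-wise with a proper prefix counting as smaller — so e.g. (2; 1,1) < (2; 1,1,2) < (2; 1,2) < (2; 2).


Σ has 9 primitive collections:

  P={5,6}:  v_{5} + v_{6} = 0 ; sig = (2; —)
  P={1,4}:  v_{1} + v_{4} = v_{3} ; sig = (2; 1)
  P={1,5}:  v_{1} + v_{5} = v_{4} ; sig = (2; 1)
  P={2,4}:  v_{2} + v_{4} = v_{6} ; sig = (2; 1)
  P={4,6}:  v_{4} + v_{6} = v_{1} ; sig = (2; 1)
  P={2,3}:  v_{2} + v_{3} = v_{1} + v_{6} ; sig = (2; 1,1)
  P={1,2}:  v_{1} + v_{2} = 2·v_{6} ; sig = (2; 2)
  P={3,5}:  v_{3} + v_{5} = 2·v_{4} ; sig = (2; 2)
  P={3,6}:  v_{3} + v_{6} = 2·v_{1} ; sig = (2; 2)

Hence PRS(X_Σ) =
[(2; —), (2; 1), (2; 1), (2; 1), (2; 1), (2; 1,1), (2; 2), (2; 2), (2; 2)]


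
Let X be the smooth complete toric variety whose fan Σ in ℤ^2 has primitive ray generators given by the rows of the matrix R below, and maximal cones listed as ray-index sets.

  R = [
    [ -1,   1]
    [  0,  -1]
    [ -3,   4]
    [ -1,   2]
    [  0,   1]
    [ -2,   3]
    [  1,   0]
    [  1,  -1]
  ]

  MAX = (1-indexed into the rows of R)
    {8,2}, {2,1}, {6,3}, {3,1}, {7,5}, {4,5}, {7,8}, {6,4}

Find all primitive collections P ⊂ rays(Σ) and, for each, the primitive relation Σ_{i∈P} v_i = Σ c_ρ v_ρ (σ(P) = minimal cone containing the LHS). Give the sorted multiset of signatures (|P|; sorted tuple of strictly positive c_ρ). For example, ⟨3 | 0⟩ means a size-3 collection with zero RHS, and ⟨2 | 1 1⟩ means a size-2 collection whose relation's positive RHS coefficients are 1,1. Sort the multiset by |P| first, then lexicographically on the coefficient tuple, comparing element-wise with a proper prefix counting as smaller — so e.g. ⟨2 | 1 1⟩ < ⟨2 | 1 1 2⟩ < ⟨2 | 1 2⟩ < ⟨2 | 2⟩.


|primitive collections| = 20. Relations:

  P = {1,8}:  v_{1} + v_{8} = 0  →  sig = ⟨2 | 0⟩
  P = {2,5}:  v_{2} + v_{5} = 0  →  sig = ⟨2 | 0⟩
  P = {1,4}:  v_{1} + v_{4} = v_{6}  →  sig = ⟨2 | 1⟩
  P = {1,5}:  v_{1} + v_{5} = v_{4}  →  sig = ⟨2 | 1⟩
  P = {1,6}:  v_{1} + v_{6} = v_{3}  →  sig = ⟨2 | 1⟩
  P = {1,7}:  v_{1} + v_{7} = v_{5}  →  sig = ⟨2 | 1⟩
  P = {2,4}:  v_{2} + v_{4} = v_{1}  →  sig = ⟨2 | 1⟩
  P = {2,7}:  v_{2} + v_{7} = v_{8}  →  sig = ⟨2 | 1⟩
  P = {3,8}:  v_{3} + v_{8} = v_{6}  →  sig = ⟨2 | 1⟩
  P = {4,8}:  v_{4} + v_{8} = v_{5}  →  sig = ⟨2 | 1⟩
  P = {5,8}:  v_{5} + v_{8} = v_{7}  →  sig = ⟨2 | 1⟩
  P = {6,8}:  v_{6} + v_{8} = v_{4}  →  sig = ⟨2 | 1⟩
  P = {3,5}:  v_{3} + v_{5} = v_{4} + v_{6}  →  sig = ⟨2 | 1 1⟩
  P = {6,7}:  v_{6} + v_{7} = v_{4} + v_{5}  →  sig = ⟨2 | 1 1⟩
  P = {2,6}:  v_{2} + v_{6} = 2·v_{1}  →  sig = ⟨2 | 2⟩
  P = {3,4}:  v_{3} + v_{4} = 2·v_{6}  →  sig = ⟨2 | 2⟩
  P = {3,7}:  v_{3} + v_{7} = 2·v_{4}  →  sig = ⟨2 | 2⟩
  P = {4,7}:  v_{4} + v_{7} = 2·v_{5}  →  sig = ⟨2 | 2⟩
  P = {5,6}:  v_{5} + v_{6} = 2·v_{4}  →  sig = ⟨2 | 2⟩
  P = {2,3}:  v_{2} + v_{3} = 3·v_{1}  →  sig = ⟨2 | 3⟩

Hence PRS(X_Σ) =
[⟨2 | 0⟩, ⟨2 | 0⟩, ⟨2 | 1⟩, ⟨2 | 1⟩, ⟨2 | 1⟩, ⟨2 | 1⟩, ⟨2 | 1⟩, ⟨2 | 1⟩, ⟨2 | 1⟩, ⟨2 | 1⟩, ⟨2 | 1⟩, ⟨2 | 1⟩, ⟨2 | 1 1⟩, ⟨2 | 1 1⟩, ⟨2 | 2⟩, ⟨2 | 2⟩, ⟨2 | 2⟩, ⟨2 | 2⟩, ⟨2 | 2⟩, ⟨2 | 3⟩]


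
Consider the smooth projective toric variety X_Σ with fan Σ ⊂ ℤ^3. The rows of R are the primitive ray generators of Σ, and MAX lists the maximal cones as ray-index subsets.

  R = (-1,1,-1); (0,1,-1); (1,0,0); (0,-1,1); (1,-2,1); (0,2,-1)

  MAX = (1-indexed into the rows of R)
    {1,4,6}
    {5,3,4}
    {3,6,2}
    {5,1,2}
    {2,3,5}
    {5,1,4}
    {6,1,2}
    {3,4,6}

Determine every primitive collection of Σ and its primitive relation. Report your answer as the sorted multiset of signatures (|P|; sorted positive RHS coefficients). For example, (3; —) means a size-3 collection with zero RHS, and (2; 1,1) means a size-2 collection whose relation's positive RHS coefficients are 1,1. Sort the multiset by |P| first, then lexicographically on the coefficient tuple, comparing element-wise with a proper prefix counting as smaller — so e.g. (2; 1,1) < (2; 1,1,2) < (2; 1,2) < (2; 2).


Δ(Σ) — 6 vertices, 3 min non-faces:

  • {2,4}:  v_{2} + v_{4} = 0  ⇒ sig = (2; —)
  • {1,3}:  v_{1} + v_{3} = v_{2}  ⇒ sig = (2; 1)
  • {5,6}:  v_{5} + v_{6} = v_{3}  ⇒ sig = (2; 1)

Hence PRS(X_Σ) =
{ (2; —),  (2; 1) ×2 }


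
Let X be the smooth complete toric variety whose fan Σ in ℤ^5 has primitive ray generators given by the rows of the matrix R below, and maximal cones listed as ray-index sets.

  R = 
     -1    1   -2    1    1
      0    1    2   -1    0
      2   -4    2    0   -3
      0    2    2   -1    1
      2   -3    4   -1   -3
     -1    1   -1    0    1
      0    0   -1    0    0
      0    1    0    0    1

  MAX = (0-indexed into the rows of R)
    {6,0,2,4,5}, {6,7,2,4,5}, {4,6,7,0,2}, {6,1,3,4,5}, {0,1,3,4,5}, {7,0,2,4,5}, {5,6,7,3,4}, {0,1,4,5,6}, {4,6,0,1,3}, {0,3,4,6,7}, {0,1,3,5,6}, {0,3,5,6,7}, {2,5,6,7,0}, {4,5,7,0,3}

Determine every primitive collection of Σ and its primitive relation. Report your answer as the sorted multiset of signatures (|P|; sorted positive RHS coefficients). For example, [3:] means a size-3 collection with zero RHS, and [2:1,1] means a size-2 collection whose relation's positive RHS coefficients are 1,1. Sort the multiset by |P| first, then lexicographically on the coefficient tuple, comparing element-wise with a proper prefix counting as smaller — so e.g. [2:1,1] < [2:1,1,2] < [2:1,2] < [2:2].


The 5 primitive collections of Σ (r=8, n=5):

  • {1,2}:  v_{1} + v_{2} = v_{4}  ⇒ sig = [2:1]
  • {1,7}:  v_{1} + v_{7} = v_{3}  ⇒ sig = [2:1]
  • {2,3}:  v_{2} + v_{3} = v_{4} + v_{7}  ⇒ sig = [2:1,1]
  • {0,4,5,6,7}:  v_{0} + v_{4} + v_{5} + v_{6} + v_{7} = 0  ⇒ sig = [5:]
  • {0,3,4,5,6}:  v_{0} + v_{3} + v_{4} + v_{5} + v_{6} = v_{1}  ⇒ sig = [5:1]

Hence PRS(X_Σ) =
{ [2:1] ×2,  [2:1,1],  [5:],  [5:1] }


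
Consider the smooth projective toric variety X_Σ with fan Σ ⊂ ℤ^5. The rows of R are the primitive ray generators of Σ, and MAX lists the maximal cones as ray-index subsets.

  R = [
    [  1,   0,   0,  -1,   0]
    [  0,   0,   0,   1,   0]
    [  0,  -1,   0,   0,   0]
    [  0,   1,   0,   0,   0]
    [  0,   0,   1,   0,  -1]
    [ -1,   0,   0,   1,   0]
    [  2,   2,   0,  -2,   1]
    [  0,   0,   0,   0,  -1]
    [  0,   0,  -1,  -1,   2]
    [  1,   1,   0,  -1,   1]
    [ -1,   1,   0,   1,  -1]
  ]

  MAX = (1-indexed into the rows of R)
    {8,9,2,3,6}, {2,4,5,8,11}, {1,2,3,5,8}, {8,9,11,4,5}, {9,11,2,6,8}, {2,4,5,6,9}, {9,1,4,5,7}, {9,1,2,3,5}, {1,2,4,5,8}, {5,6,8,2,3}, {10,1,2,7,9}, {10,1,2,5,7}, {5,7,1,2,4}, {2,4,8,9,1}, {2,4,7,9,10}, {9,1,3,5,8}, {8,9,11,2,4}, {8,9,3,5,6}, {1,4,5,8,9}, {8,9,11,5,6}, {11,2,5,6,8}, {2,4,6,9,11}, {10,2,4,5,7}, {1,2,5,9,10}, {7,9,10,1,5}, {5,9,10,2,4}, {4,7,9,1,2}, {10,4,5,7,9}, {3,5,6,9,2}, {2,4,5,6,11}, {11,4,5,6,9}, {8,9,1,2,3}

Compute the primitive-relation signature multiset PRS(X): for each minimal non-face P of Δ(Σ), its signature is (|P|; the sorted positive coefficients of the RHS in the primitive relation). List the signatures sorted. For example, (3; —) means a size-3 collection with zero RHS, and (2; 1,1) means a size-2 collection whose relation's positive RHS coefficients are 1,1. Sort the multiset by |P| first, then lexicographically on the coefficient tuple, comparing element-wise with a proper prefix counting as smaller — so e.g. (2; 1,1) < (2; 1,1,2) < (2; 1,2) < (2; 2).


The 18 primitive collections of Σ (r=11, n=5):

  {1,6}:  v_{1} + v_{6} = 0  ⇒ sig = (2; —)
  {3,4}:  v_{3} + v_{4} = 0  ⇒ sig = (2; —)
  {1,11}:  v_{1} + v_{11} = v_{4} + v_{8}  ⇒ sig = (2; 1,1)
  {3,7}:  v_{3} + v_{7} = v_{1} + v_{10}  ⇒ sig = (2; 1,1)
  {3,11}:  v_{3} + v_{11} = v_{6} + v_{8}  ⇒ sig = (2; 1,1)
  {6,7}:  v_{6} + v_{7} = v_{4} + v_{10}  ⇒ sig = (2; 1,1)
  {8,10}:  v_{8} + v_{10} = v_{1} + v_{4}  ⇒ sig = (2; 1,1)
  {3,10}:  v_{3} + v_{10} = v_{1} + v_{2} + v_{5} + v_{9}  ⇒ sig = (2; 1,1,1,1)
  {6,10}:  v_{6} + v_{10} = v_{2} + v_{4} + v_{5} + v_{9}  ⇒ sig = (2; 1,1,1,1)
  {7,11}:  v_{7} + v_{11} = v_{1} + 3·v_{4}  ⇒ sig = (2; 1,3)
  {10,11}:  v_{10} + v_{11} = 2·v_{4}  ⇒ sig = (2; 2)
  {7,8}:  v_{7} + v_{8} = 2·v_{1} + 2·v_{4}  ⇒ sig = (2; 2,2)
  {1,4,10}:  v_{1} + v_{4} + v_{10} = v_{7}  ⇒ sig = (3; 1)
  {4,6,8}:  v_{4} + v_{6} + v_{8} = v_{11}  ⇒ sig = (3; 1)
  {2,5,8,9}:  v_{2} + v_{5} + v_{8} + v_{9} = 0  ⇒ sig = (4; —)
  {2,5,9,11}:  v_{2} + v_{5} + v_{9} + v_{11} = v_{4} + v_{6}  ⇒ sig = (4; 1,1)
  {2,5,7,9}:  v_{2} + v_{5} + v_{7} + v_{9} = 2·v_{10}  ⇒ sig = (4; 2)
  {1,2,4,5,9}:  v_{1} + v_{2} + v_{4} + v_{5} + v_{9} = v_{10}  ⇒ sig = (5; 1)

Hence PRS(X_Σ) =
[(2; —), (2; —), (2; 1,1), (2; 1,1), (2; 1,1), (2; 1,1), (2; 1,1), (2; 1,1,1,1), (2; 1,1,1,1), (2; 1,3), (2; 2), (2; 2,2), (3; 1), (3; 1), (4; —), (4; 1,1), (4; 2), (5; 1)]


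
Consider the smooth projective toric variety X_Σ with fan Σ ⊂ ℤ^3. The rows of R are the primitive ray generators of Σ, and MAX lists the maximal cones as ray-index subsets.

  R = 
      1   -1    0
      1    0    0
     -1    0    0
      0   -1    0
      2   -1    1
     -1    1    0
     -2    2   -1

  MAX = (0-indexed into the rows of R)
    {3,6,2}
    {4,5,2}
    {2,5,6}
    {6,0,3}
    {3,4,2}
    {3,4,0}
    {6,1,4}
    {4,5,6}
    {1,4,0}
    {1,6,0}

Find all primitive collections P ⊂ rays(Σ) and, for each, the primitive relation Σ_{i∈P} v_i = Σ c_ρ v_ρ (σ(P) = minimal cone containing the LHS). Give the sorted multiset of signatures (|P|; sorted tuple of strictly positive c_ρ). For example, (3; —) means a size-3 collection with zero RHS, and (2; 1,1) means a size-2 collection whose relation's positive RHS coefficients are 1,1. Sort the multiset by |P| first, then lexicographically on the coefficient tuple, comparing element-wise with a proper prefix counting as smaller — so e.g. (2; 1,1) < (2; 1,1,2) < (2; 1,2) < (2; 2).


9 collections generate NE(X_Σ); each relation:

  P={0,5}:  v_{0} + v_{5} = 0  ⟹  sig = (2; —)
  P={1,2}:  v_{1} + v_{2} = 0  ⟹  sig = (2; —)
  P={0,2}:  v_{0} + v_{2} = v_{3}  ⟹  sig = (2; 1)
  P={1,3}:  v_{1} + v_{3} = v_{0}  ⟹  sig = (2; 1)
  P={3,5}:  v_{3} + v_{5} = v_{2}  ⟹  sig = (2; 1)
  P={1,5}:  v_{1} + v_{5} = v_{4} + v_{6}  ⟹  sig = (2; 1,1)
  P={3,4,6}:  v_{3} + v_{4} + v_{6} = 0  ⟹  sig = (3; —)
  P={0,4,6}:  v_{0} + v_{4} + v_{6} = v_{1}  ⟹  sig = (3; 1)
  P={2,4,6}:  v_{2} + v_{4} + v_{6} = v_{5}  ⟹  sig = (3; 1)

so the primitive-relation signature multiset is
    |P|=2: 6 collections, coeffs (), (), (1), (1), (1), (1,1)
    |P|=3: 3 collections, coeffs (), (1), (1)
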